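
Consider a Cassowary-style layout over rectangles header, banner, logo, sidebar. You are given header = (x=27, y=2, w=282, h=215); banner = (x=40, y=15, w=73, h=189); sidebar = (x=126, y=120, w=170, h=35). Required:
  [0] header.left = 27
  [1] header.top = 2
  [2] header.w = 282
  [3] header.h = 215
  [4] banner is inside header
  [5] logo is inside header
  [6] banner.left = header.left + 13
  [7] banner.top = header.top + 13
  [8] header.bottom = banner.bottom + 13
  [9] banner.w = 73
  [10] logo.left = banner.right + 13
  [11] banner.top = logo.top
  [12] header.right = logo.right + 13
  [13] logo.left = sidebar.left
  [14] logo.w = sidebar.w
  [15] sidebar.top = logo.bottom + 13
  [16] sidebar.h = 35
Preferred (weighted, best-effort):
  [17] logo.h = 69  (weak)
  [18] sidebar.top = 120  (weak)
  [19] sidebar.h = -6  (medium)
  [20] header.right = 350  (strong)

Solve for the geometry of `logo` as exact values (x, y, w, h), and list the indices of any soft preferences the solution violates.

logo = (x=126, y=15, w=170, h=92)
violated soft preferences: 17, 19, 20

1. logo.x = 126  [logo.left = banner.right + 13]
2. logo.y = 15  [banner.top = logo.top]
3. logo.w = 170  [header.right = logo.right + 13]
4. logo.h = 92  [sidebar.top = logo.bottom + 13]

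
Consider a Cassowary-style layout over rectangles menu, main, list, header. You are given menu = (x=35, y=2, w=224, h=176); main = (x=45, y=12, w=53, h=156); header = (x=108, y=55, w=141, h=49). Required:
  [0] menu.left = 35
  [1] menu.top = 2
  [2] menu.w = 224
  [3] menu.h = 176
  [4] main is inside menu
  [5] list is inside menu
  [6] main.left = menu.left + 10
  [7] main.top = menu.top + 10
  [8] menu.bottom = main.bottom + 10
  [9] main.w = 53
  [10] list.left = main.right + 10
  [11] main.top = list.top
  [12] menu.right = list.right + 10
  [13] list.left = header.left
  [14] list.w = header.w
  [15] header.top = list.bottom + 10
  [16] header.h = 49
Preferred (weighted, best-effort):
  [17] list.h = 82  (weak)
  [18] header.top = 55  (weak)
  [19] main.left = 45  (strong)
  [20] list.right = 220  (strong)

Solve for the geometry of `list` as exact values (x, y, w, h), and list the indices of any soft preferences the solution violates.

list = (x=108, y=12, w=141, h=33)
violated soft preferences: 17, 20

1. list.x = 108  [list.left = main.right + 10]
2. list.y = 12  [main.top = list.top]
3. list.w = 141  [menu.right = list.right + 10]
4. list.h = 33  [header.top = list.bottom + 10]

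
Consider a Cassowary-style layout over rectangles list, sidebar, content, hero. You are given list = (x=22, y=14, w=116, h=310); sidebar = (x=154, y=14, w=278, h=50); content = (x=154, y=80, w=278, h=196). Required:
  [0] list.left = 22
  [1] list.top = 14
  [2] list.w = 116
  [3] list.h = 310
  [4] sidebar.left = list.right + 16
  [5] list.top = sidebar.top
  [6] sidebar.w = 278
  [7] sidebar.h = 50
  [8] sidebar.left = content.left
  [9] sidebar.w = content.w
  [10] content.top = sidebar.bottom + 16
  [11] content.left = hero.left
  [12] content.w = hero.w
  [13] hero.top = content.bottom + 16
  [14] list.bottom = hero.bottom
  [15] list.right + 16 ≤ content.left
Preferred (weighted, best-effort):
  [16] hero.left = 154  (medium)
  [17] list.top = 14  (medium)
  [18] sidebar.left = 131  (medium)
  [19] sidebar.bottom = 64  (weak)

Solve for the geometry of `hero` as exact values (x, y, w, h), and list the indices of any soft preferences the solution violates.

hero = (x=154, y=292, w=278, h=32)
violated soft preferences: 18

1. hero.x = 154  [content.left = hero.left]
2. hero.w = 278  [content.w = hero.w]
3. hero.y = 292  [hero.top = content.bottom + 16]
4. hero.h = 32  [list.bottom = hero.bottom]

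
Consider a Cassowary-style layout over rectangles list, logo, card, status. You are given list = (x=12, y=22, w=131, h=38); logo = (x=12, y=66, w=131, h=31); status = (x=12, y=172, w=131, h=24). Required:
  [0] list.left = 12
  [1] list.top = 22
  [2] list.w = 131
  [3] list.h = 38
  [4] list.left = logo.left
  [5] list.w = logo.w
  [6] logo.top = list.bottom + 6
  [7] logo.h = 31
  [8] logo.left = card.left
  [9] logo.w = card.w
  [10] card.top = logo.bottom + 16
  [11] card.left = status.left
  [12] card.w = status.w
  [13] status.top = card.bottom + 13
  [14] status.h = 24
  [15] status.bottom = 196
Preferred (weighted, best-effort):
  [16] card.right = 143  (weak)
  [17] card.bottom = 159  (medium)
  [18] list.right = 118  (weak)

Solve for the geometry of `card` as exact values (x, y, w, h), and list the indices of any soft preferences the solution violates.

card = (x=12, y=113, w=131, h=46)
violated soft preferences: 18

1. card.x = 12  [logo.left = card.left]
2. card.w = 131  [logo.w = card.w]
3. card.y = 113  [card.top = logo.bottom + 16]
4. card.h = 46  [status.top = card.bottom + 13]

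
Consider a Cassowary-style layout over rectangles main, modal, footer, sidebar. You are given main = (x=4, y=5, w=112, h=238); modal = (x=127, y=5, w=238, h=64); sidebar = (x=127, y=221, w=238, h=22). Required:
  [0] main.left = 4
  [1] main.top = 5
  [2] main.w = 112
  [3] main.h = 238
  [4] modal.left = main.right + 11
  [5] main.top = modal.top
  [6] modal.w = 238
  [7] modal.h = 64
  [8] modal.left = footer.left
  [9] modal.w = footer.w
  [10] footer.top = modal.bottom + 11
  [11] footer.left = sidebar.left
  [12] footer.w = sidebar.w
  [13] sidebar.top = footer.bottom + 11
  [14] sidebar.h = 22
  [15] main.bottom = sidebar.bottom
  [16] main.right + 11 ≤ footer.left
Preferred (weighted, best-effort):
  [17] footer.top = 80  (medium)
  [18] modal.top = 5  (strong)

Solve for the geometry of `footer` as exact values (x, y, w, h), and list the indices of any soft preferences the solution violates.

1. footer.x = 127  [modal.left = footer.left]
2. footer.w = 238  [modal.w = footer.w]
3. footer.y = 80  [footer.top = modal.bottom + 11]
4. footer.h = 130  [sidebar.top = footer.bottom + 11]

footer = (x=127, y=80, w=238, h=130)
violated soft preferences: none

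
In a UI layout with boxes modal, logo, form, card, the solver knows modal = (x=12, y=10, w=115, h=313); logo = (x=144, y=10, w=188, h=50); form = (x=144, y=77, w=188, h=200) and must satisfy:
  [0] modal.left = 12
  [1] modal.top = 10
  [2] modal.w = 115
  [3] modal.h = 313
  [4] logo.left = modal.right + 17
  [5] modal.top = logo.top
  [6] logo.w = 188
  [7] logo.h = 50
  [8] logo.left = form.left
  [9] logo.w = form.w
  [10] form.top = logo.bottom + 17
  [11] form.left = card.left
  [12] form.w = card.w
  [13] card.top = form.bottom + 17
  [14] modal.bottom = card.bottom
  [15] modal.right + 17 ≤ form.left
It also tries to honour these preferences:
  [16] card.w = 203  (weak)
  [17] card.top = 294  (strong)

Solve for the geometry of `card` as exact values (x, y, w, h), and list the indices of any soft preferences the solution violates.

card = (x=144, y=294, w=188, h=29)
violated soft preferences: 16

1. card.x = 144  [form.left = card.left]
2. card.w = 188  [form.w = card.w]
3. card.y = 294  [card.top = form.bottom + 17]
4. card.h = 29  [modal.bottom = card.bottom]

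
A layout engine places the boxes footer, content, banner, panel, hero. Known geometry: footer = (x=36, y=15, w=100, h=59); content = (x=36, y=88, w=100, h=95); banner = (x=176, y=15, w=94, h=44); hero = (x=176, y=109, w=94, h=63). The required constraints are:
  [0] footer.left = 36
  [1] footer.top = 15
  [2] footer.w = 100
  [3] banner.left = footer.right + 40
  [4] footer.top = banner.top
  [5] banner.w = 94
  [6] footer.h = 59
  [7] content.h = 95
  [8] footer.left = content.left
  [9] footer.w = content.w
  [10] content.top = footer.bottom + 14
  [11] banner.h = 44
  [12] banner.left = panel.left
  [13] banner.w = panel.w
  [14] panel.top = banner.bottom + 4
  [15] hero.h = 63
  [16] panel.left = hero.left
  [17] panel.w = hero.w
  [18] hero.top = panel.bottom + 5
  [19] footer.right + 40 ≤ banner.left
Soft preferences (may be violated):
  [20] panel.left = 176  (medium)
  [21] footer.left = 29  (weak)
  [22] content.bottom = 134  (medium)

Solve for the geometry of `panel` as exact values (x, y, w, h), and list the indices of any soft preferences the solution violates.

panel = (x=176, y=63, w=94, h=41)
violated soft preferences: 21, 22

1. panel.x = 176  [banner.left = panel.left]
2. panel.w = 94  [banner.w = panel.w]
3. panel.y = 63  [panel.top = banner.bottom + 4]
4. panel.h = 41  [hero.top = panel.bottom + 5]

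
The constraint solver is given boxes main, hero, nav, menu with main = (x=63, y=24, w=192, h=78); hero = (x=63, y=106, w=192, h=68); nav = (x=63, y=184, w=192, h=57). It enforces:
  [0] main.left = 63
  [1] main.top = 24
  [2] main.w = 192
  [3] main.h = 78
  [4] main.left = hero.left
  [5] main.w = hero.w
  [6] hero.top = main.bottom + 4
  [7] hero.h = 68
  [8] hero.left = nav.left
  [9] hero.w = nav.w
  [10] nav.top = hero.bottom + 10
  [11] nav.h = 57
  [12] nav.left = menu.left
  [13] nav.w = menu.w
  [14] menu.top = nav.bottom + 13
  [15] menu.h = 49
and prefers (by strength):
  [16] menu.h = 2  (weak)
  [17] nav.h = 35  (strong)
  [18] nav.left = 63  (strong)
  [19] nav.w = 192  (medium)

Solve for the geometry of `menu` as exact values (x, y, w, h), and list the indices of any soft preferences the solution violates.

menu = (x=63, y=254, w=192, h=49)
violated soft preferences: 16, 17

1. menu.x = 63  [nav.left = menu.left]
2. menu.w = 192  [nav.w = menu.w]
3. menu.y = 254  [menu.top = nav.bottom + 13]
4. menu.h = 49  [menu.h = 49]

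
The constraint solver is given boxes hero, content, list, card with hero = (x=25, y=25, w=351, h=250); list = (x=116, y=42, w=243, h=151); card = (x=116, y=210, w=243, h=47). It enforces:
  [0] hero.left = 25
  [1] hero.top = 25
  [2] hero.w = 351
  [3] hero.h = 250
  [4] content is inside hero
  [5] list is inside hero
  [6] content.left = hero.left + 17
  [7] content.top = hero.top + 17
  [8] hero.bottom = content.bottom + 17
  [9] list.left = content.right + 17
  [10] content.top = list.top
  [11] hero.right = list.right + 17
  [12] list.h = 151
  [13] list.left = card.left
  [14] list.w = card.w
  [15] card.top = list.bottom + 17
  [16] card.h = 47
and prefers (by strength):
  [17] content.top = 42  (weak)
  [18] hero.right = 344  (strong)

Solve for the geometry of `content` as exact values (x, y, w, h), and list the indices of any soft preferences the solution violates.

1. content.x = 42  [content.left = hero.left + 17]
2. content.y = 42  [content.top = hero.top + 17]
3. content.h = 216  [hero.bottom = content.bottom + 17]
4. content.w = 57  [list.left = content.right + 17]

content = (x=42, y=42, w=57, h=216)
violated soft preferences: 18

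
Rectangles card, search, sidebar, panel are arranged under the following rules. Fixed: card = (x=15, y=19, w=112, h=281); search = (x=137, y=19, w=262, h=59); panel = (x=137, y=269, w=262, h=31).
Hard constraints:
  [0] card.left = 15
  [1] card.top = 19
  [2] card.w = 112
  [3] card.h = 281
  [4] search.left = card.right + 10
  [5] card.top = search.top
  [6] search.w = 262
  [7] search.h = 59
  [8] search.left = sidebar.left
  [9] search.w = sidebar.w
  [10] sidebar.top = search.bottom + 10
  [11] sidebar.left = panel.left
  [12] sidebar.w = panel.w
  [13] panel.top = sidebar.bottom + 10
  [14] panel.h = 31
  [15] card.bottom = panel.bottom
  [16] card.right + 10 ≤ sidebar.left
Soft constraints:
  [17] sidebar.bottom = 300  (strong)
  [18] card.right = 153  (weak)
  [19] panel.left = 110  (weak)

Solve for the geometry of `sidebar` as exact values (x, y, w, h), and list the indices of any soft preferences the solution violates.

1. sidebar.x = 137  [search.left = sidebar.left]
2. sidebar.w = 262  [search.w = sidebar.w]
3. sidebar.y = 88  [sidebar.top = search.bottom + 10]
4. sidebar.h = 171  [panel.top = sidebar.bottom + 10]

sidebar = (x=137, y=88, w=262, h=171)
violated soft preferences: 17, 18, 19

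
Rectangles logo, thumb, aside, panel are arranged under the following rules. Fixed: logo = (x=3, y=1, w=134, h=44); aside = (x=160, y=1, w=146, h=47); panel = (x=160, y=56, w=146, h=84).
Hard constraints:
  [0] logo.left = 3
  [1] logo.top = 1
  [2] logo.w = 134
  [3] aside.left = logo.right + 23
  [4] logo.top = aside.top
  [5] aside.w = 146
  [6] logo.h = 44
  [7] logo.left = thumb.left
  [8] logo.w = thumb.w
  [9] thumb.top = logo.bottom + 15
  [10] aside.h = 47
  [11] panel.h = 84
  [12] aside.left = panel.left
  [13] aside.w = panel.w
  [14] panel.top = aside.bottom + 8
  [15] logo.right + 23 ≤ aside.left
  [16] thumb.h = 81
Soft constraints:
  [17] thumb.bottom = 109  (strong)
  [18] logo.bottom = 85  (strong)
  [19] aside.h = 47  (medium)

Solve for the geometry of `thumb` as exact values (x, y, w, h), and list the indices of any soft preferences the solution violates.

1. thumb.x = 3  [logo.left = thumb.left]
2. thumb.w = 134  [logo.w = thumb.w]
3. thumb.y = 60  [thumb.top = logo.bottom + 15]
4. thumb.h = 81  [thumb.h = 81]

thumb = (x=3, y=60, w=134, h=81)
violated soft preferences: 17, 18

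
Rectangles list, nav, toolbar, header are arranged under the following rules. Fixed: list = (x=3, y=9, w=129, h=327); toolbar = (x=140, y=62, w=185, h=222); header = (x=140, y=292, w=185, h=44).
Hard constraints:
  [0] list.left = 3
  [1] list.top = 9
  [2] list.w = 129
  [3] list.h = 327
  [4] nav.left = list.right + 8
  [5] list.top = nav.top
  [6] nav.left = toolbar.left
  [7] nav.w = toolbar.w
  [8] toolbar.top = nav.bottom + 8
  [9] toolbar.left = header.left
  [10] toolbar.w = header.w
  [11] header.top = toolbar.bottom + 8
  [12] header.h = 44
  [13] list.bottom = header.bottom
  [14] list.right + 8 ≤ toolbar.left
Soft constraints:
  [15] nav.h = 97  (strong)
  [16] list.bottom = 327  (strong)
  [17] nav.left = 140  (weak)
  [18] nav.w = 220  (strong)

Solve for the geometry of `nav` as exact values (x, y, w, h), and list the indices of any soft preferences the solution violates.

1. nav.x = 140  [nav.left = list.right + 8]
2. nav.y = 9  [list.top = nav.top]
3. nav.w = 185  [nav.w = toolbar.w]
4. nav.h = 45  [toolbar.top = nav.bottom + 8]

nav = (x=140, y=9, w=185, h=45)
violated soft preferences: 15, 16, 18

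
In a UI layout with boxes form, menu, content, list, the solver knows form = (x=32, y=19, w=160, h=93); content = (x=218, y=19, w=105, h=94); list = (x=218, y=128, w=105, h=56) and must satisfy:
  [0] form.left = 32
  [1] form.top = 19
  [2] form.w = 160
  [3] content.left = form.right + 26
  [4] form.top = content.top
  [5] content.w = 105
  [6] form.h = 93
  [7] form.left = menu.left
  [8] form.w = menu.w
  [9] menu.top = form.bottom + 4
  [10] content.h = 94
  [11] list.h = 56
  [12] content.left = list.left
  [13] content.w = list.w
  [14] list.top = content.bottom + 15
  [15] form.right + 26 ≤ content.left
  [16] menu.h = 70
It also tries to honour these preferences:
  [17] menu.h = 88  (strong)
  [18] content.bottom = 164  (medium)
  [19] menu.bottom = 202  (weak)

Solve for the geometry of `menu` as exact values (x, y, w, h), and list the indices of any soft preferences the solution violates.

menu = (x=32, y=116, w=160, h=70)
violated soft preferences: 17, 18, 19

1. menu.x = 32  [form.left = menu.left]
2. menu.w = 160  [form.w = menu.w]
3. menu.y = 116  [menu.top = form.bottom + 4]
4. menu.h = 70  [menu.h = 70]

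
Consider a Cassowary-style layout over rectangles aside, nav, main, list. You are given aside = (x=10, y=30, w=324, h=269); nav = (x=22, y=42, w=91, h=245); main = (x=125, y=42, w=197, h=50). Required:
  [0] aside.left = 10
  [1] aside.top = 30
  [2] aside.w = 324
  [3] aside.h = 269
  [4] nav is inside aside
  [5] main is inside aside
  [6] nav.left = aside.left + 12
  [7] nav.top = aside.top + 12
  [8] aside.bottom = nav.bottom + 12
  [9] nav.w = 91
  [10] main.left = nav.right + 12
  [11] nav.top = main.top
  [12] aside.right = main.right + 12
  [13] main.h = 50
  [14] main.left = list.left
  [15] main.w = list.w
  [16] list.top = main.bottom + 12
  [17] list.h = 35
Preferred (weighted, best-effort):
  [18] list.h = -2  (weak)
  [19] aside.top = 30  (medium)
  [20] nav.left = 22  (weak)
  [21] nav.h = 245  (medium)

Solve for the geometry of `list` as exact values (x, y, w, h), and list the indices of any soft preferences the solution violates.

list = (x=125, y=104, w=197, h=35)
violated soft preferences: 18

1. list.x = 125  [main.left = list.left]
2. list.w = 197  [main.w = list.w]
3. list.y = 104  [list.top = main.bottom + 12]
4. list.h = 35  [list.h = 35]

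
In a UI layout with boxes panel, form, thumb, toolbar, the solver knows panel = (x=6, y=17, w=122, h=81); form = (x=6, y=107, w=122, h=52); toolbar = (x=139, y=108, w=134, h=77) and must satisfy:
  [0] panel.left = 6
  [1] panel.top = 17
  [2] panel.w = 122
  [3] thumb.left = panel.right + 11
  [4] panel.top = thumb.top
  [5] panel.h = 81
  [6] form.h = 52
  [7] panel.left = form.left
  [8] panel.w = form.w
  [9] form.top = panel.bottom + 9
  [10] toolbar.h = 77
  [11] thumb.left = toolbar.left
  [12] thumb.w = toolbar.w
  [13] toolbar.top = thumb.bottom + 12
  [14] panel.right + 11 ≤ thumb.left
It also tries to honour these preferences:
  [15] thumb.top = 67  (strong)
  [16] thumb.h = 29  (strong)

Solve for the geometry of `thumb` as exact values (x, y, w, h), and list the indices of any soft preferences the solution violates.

thumb = (x=139, y=17, w=134, h=79)
violated soft preferences: 15, 16

1. thumb.x = 139  [thumb.left = panel.right + 11]
2. thumb.y = 17  [panel.top = thumb.top]
3. thumb.w = 134  [thumb.w = toolbar.w]
4. thumb.h = 79  [toolbar.top = thumb.bottom + 12]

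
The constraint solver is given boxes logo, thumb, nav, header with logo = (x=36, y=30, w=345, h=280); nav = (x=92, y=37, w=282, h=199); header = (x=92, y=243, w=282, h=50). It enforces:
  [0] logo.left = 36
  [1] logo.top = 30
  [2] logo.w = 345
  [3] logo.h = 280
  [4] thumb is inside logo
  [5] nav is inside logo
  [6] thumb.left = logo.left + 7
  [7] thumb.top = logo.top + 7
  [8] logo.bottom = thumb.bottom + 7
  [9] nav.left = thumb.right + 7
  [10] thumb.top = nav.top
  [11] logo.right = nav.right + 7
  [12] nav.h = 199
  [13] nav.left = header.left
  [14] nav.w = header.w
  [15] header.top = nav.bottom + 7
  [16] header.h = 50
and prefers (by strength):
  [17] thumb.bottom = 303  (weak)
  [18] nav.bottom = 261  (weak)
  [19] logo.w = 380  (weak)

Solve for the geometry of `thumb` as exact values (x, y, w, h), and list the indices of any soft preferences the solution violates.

1. thumb.x = 43  [thumb.left = logo.left + 7]
2. thumb.y = 37  [thumb.top = logo.top + 7]
3. thumb.h = 266  [logo.bottom = thumb.bottom + 7]
4. thumb.w = 42  [nav.left = thumb.right + 7]

thumb = (x=43, y=37, w=42, h=266)
violated soft preferences: 18, 19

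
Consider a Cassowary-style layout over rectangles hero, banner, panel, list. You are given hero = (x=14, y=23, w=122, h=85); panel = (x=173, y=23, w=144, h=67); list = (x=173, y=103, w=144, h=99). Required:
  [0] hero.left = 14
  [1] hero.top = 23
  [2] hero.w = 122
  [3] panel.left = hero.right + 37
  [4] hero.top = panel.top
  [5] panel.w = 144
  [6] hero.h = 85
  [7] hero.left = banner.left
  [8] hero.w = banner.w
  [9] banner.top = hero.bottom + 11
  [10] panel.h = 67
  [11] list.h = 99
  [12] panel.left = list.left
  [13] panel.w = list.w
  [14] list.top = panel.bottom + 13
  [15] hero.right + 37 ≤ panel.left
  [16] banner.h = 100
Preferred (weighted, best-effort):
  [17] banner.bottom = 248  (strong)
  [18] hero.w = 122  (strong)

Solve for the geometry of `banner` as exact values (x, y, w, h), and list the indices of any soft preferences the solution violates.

1. banner.x = 14  [hero.left = banner.left]
2. banner.w = 122  [hero.w = banner.w]
3. banner.y = 119  [banner.top = hero.bottom + 11]
4. banner.h = 100  [banner.h = 100]

banner = (x=14, y=119, w=122, h=100)
violated soft preferences: 17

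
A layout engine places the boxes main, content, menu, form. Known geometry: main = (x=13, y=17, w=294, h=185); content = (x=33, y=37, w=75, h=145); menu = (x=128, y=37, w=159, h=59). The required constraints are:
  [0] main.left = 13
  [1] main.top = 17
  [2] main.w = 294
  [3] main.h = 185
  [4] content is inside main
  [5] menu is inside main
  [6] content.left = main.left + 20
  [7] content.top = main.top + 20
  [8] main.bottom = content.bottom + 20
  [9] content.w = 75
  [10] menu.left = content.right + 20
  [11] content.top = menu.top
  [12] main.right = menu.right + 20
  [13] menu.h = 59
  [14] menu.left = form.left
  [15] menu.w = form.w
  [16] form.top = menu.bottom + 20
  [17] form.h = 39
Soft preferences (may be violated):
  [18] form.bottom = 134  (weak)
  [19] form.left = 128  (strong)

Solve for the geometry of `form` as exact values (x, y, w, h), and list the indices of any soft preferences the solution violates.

1. form.x = 128  [menu.left = form.left]
2. form.w = 159  [menu.w = form.w]
3. form.y = 116  [form.top = menu.bottom + 20]
4. form.h = 39  [form.h = 39]

form = (x=128, y=116, w=159, h=39)
violated soft preferences: 18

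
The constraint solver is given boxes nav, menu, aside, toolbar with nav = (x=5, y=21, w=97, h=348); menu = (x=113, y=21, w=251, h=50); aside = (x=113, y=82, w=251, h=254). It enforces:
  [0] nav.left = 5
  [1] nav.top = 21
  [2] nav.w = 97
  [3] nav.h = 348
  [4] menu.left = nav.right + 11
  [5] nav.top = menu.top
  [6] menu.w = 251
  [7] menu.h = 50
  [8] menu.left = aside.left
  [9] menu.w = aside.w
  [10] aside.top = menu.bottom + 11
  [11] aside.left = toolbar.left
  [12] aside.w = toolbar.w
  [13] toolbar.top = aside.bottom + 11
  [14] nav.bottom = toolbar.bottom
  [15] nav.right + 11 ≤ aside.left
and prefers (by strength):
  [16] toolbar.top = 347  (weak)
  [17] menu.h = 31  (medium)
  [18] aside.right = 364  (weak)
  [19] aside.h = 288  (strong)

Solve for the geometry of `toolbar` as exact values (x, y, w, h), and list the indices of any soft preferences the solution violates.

1. toolbar.x = 113  [aside.left = toolbar.left]
2. toolbar.w = 251  [aside.w = toolbar.w]
3. toolbar.y = 347  [toolbar.top = aside.bottom + 11]
4. toolbar.h = 22  [nav.bottom = toolbar.bottom]

toolbar = (x=113, y=347, w=251, h=22)
violated soft preferences: 17, 19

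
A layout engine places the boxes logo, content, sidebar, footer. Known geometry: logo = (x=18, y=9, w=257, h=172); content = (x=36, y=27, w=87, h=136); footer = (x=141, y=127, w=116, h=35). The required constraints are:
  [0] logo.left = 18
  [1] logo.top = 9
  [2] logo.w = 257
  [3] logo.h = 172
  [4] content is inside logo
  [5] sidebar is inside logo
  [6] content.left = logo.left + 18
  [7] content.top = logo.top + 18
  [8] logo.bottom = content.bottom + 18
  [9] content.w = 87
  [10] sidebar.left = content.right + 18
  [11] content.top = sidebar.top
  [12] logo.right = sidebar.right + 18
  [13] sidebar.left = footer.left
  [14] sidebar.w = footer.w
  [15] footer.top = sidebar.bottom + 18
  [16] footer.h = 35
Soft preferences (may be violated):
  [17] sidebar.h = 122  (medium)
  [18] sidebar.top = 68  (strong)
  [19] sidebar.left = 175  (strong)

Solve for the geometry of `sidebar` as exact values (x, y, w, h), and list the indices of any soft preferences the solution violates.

sidebar = (x=141, y=27, w=116, h=82)
violated soft preferences: 17, 18, 19

1. sidebar.x = 141  [sidebar.left = content.right + 18]
2. sidebar.y = 27  [content.top = sidebar.top]
3. sidebar.w = 116  [logo.right = sidebar.right + 18]
4. sidebar.h = 82  [footer.top = sidebar.bottom + 18]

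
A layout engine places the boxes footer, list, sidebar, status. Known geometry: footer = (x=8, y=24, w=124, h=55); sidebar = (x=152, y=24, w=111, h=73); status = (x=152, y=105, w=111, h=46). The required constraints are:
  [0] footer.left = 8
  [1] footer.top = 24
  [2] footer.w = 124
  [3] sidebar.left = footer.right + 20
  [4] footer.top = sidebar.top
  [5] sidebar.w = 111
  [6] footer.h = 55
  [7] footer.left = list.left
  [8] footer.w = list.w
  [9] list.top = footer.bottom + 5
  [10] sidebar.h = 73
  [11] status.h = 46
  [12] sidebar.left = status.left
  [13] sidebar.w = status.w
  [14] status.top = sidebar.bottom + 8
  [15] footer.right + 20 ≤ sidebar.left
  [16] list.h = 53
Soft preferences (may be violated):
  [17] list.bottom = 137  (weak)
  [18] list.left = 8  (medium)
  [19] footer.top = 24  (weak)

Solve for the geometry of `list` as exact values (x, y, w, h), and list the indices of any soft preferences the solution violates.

list = (x=8, y=84, w=124, h=53)
violated soft preferences: none

1. list.x = 8  [footer.left = list.left]
2. list.w = 124  [footer.w = list.w]
3. list.y = 84  [list.top = footer.bottom + 5]
4. list.h = 53  [list.h = 53]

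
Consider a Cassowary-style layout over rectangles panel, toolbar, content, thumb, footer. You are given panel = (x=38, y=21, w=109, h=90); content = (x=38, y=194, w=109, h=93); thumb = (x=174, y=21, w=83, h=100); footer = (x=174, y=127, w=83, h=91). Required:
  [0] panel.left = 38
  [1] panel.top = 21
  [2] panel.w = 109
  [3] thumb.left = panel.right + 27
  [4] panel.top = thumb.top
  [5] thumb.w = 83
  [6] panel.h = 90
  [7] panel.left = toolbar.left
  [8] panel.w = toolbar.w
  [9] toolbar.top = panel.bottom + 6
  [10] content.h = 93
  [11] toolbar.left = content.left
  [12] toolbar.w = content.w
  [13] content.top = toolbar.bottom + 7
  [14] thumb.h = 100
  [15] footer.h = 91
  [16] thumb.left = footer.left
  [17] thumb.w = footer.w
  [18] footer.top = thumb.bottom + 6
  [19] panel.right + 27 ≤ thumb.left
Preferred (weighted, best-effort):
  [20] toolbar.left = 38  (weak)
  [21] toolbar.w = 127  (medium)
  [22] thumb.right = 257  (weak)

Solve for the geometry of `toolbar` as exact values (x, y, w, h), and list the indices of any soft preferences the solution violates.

1. toolbar.x = 38  [panel.left = toolbar.left]
2. toolbar.w = 109  [panel.w = toolbar.w]
3. toolbar.y = 117  [toolbar.top = panel.bottom + 6]
4. toolbar.h = 70  [content.top = toolbar.bottom + 7]

toolbar = (x=38, y=117, w=109, h=70)
violated soft preferences: 21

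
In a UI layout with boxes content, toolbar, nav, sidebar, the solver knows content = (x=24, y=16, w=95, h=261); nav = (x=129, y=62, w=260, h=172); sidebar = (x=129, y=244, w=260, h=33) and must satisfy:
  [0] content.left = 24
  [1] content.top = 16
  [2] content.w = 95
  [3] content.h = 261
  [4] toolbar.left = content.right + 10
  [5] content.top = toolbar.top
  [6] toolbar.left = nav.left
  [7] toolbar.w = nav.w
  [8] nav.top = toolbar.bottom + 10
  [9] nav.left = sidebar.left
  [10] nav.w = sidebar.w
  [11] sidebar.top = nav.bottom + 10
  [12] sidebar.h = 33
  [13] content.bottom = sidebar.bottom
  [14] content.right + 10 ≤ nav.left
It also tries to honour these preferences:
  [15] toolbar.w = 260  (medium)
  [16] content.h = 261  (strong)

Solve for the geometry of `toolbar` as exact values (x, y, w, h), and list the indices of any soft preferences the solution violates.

1. toolbar.x = 129  [toolbar.left = content.right + 10]
2. toolbar.y = 16  [content.top = toolbar.top]
3. toolbar.w = 260  [toolbar.w = nav.w]
4. toolbar.h = 36  [nav.top = toolbar.bottom + 10]

toolbar = (x=129, y=16, w=260, h=36)
violated soft preferences: none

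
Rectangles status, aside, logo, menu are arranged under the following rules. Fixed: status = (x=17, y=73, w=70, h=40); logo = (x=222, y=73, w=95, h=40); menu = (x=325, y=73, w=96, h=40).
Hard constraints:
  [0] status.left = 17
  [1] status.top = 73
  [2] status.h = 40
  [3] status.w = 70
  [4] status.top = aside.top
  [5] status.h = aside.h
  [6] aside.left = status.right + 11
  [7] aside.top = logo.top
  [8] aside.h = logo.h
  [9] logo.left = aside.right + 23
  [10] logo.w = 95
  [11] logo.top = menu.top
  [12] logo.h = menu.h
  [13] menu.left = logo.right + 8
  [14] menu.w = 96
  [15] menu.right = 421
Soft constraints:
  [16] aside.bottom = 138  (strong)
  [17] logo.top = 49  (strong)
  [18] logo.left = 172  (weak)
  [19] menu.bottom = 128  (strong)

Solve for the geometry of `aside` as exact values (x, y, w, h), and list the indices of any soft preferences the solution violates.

aside = (x=98, y=73, w=101, h=40)
violated soft preferences: 16, 17, 18, 19

1. aside.y = 73  [status.top = aside.top]
2. aside.h = 40  [status.h = aside.h]
3. aside.x = 98  [aside.left = status.right + 11]
4. aside.w = 101  [logo.left = aside.right + 23]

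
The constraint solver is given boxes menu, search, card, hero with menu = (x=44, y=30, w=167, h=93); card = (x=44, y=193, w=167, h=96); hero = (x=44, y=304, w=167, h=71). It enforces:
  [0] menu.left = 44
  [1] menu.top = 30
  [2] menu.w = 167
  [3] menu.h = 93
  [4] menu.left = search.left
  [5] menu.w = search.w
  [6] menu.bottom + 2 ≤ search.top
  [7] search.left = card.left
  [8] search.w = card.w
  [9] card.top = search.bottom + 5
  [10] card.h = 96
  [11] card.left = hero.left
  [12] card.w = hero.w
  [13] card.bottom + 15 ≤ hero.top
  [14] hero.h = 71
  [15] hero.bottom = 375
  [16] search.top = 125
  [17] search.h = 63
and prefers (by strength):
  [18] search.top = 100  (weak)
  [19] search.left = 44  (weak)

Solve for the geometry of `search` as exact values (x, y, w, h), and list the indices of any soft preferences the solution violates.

1. search.x = 44  [menu.left = search.left]
2. search.w = 167  [menu.w = search.w]
3. search.y = 125  [search.top = 125]
4. search.h = 63  [search.h = 63]

search = (x=44, y=125, w=167, h=63)
violated soft preferences: 18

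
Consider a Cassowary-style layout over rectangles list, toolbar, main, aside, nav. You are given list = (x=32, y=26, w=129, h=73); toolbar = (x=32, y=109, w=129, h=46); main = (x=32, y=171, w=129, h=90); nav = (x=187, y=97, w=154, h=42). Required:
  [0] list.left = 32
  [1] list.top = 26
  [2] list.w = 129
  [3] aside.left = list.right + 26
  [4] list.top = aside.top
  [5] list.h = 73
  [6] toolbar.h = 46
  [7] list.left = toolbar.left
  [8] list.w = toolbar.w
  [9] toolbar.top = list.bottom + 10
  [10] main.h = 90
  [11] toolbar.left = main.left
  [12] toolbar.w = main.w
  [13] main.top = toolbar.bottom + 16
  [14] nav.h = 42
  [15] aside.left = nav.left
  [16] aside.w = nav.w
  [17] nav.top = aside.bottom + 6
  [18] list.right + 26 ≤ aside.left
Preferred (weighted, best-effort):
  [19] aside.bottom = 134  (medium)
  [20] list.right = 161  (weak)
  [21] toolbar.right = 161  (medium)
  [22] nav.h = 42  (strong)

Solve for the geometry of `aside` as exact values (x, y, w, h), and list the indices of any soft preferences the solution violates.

1. aside.x = 187  [aside.left = list.right + 26]
2. aside.y = 26  [list.top = aside.top]
3. aside.w = 154  [aside.w = nav.w]
4. aside.h = 65  [nav.top = aside.bottom + 6]

aside = (x=187, y=26, w=154, h=65)
violated soft preferences: 19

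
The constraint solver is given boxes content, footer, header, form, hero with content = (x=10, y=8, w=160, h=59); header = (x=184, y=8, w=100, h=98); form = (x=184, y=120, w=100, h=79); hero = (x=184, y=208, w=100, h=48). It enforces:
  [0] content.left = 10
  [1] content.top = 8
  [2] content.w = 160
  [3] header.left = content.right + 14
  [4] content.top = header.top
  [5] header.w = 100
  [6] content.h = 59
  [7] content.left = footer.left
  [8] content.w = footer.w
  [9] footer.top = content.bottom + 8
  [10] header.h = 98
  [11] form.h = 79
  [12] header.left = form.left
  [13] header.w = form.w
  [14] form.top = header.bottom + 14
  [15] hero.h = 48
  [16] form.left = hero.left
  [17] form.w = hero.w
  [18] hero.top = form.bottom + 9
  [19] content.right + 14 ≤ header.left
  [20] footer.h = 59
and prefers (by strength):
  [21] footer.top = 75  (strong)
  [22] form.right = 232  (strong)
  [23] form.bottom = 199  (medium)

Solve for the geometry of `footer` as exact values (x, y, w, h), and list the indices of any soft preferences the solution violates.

1. footer.x = 10  [content.left = footer.left]
2. footer.w = 160  [content.w = footer.w]
3. footer.y = 75  [footer.top = content.bottom + 8]
4. footer.h = 59  [footer.h = 59]

footer = (x=10, y=75, w=160, h=59)
violated soft preferences: 22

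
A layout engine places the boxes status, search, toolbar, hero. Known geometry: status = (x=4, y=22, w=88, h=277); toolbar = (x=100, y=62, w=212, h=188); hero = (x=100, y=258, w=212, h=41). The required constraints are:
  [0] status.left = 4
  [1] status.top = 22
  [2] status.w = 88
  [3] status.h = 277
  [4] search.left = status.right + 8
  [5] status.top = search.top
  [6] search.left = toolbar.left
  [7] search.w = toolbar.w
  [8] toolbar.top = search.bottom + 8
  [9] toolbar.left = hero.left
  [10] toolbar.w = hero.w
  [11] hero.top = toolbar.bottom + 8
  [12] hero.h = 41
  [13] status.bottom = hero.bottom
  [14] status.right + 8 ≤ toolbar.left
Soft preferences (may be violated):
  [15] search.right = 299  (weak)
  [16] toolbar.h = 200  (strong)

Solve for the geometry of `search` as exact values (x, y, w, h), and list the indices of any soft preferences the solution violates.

1. search.x = 100  [search.left = status.right + 8]
2. search.y = 22  [status.top = search.top]
3. search.w = 212  [search.w = toolbar.w]
4. search.h = 32  [toolbar.top = search.bottom + 8]

search = (x=100, y=22, w=212, h=32)
violated soft preferences: 15, 16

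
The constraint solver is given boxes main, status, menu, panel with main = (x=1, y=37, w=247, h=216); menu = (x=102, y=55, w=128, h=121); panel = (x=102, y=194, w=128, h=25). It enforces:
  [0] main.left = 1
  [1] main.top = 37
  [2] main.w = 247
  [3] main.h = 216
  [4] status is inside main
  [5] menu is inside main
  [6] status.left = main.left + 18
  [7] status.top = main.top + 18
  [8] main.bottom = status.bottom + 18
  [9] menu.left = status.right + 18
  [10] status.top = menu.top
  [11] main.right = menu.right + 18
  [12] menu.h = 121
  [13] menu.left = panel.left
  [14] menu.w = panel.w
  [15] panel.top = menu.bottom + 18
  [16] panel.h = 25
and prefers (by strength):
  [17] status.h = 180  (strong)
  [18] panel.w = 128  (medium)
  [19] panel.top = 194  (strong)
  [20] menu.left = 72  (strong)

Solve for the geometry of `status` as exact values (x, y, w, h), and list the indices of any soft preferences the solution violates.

1. status.x = 19  [status.left = main.left + 18]
2. status.y = 55  [status.top = main.top + 18]
3. status.h = 180  [main.bottom = status.bottom + 18]
4. status.w = 65  [menu.left = status.right + 18]

status = (x=19, y=55, w=65, h=180)
violated soft preferences: 20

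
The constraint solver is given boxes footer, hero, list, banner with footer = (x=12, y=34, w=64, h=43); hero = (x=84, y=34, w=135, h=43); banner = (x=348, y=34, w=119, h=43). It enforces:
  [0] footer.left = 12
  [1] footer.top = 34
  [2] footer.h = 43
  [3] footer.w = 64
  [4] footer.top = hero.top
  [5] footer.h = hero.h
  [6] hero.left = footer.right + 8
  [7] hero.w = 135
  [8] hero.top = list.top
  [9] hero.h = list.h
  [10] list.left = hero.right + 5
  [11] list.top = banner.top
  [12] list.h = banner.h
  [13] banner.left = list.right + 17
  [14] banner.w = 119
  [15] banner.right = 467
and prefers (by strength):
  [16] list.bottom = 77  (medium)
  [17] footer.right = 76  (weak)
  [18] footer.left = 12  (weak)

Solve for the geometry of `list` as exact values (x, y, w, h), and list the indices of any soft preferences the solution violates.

1. list.y = 34  [hero.top = list.top]
2. list.h = 43  [hero.h = list.h]
3. list.x = 224  [list.left = hero.right + 5]
4. list.w = 107  [banner.left = list.right + 17]

list = (x=224, y=34, w=107, h=43)
violated soft preferences: none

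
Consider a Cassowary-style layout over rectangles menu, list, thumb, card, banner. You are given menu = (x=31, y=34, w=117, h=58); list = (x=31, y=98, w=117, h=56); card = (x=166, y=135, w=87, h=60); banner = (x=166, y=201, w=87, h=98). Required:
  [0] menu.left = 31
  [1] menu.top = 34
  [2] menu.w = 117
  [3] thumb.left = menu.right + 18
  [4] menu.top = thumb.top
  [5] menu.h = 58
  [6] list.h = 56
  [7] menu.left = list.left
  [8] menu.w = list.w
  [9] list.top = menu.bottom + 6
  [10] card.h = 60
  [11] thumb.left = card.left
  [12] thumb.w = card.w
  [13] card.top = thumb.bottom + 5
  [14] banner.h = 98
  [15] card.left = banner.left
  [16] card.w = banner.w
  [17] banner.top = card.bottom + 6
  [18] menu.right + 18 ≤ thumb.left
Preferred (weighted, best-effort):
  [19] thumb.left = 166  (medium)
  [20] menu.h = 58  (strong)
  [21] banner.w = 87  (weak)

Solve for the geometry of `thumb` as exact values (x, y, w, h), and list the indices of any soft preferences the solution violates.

1. thumb.x = 166  [thumb.left = menu.right + 18]
2. thumb.y = 34  [menu.top = thumb.top]
3. thumb.w = 87  [thumb.w = card.w]
4. thumb.h = 96  [card.top = thumb.bottom + 5]

thumb = (x=166, y=34, w=87, h=96)
violated soft preferences: none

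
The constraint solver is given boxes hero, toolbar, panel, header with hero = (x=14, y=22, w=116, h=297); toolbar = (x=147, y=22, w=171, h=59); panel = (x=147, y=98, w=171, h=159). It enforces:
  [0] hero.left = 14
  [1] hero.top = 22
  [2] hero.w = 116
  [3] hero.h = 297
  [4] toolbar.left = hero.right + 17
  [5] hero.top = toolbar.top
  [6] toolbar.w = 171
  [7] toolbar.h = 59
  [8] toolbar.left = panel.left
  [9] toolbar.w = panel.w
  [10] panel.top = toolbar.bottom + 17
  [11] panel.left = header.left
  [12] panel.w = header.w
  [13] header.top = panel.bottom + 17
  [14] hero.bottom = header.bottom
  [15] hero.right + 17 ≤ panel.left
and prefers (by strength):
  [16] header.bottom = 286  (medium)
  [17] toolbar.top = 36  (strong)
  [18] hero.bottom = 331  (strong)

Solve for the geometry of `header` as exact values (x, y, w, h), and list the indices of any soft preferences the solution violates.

1. header.x = 147  [panel.left = header.left]
2. header.w = 171  [panel.w = header.w]
3. header.y = 274  [header.top = panel.bottom + 17]
4. header.h = 45  [hero.bottom = header.bottom]

header = (x=147, y=274, w=171, h=45)
violated soft preferences: 16, 17, 18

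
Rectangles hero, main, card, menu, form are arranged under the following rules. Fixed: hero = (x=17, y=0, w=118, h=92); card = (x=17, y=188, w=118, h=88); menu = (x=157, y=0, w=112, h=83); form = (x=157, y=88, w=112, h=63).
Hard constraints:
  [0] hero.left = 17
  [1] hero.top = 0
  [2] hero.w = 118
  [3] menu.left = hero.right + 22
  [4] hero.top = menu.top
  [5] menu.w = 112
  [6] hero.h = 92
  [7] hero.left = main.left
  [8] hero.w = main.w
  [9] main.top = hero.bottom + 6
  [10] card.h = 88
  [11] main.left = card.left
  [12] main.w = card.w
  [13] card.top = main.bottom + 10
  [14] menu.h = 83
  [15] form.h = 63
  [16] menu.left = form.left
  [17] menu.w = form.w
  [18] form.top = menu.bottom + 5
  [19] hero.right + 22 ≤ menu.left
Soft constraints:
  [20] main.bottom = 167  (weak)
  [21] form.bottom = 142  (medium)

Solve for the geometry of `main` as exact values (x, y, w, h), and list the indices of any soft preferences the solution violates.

main = (x=17, y=98, w=118, h=80)
violated soft preferences: 20, 21

1. main.x = 17  [hero.left = main.left]
2. main.w = 118  [hero.w = main.w]
3. main.y = 98  [main.top = hero.bottom + 6]
4. main.h = 80  [card.top = main.bottom + 10]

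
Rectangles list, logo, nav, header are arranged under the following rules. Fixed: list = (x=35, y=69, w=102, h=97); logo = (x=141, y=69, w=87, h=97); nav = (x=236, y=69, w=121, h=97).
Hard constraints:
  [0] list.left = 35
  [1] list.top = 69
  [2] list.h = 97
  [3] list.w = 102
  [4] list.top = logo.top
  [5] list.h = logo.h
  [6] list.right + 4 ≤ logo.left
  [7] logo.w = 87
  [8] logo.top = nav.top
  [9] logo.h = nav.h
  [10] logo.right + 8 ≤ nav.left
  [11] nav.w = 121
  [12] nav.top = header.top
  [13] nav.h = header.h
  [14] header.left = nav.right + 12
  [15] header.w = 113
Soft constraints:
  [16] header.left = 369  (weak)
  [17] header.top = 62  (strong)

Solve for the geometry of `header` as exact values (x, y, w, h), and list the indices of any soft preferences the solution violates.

header = (x=369, y=69, w=113, h=97)
violated soft preferences: 17

1. header.y = 69  [nav.top = header.top]
2. header.h = 97  [nav.h = header.h]
3. header.x = 369  [header.left = nav.right + 12]
4. header.w = 113  [header.w = 113]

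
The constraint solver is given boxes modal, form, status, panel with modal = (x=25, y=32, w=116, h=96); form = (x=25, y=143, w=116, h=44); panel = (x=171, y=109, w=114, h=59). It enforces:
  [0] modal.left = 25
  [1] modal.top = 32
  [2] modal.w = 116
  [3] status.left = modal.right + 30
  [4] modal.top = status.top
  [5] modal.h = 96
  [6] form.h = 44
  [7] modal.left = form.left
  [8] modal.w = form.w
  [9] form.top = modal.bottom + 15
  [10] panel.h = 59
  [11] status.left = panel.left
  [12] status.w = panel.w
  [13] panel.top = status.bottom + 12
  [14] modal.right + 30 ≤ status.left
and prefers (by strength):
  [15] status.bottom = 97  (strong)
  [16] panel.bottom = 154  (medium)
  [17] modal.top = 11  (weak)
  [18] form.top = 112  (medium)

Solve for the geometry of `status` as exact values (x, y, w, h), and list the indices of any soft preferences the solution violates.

status = (x=171, y=32, w=114, h=65)
violated soft preferences: 16, 17, 18

1. status.x = 171  [status.left = modal.right + 30]
2. status.y = 32  [modal.top = status.top]
3. status.w = 114  [status.w = panel.w]
4. status.h = 65  [panel.top = status.bottom + 12]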